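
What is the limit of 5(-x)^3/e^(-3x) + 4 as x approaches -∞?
The quotient is an ∞/∞ indeterminate form as x → -∞.
Compare growth rates of the dominant terms (exponentials ≫ polynomials ≫ logarithms), or apply L'Hôpital's rule; the quotient → 0.
Adding the constant: 0 + 4 = 4. Limit = 4.

Final answer: 4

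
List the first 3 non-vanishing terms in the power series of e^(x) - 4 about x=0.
x^2/2 + x - 3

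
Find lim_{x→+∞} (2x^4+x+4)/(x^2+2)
This is an ∞/∞ indeterminate form as x → +∞.
Divide numerator and denominator by x^4 and let the lower-order terms vanish; the numerator's degree 4 exceeds the denominator's degree 2, so the quotient diverges.
Limit = ∞.

Final answer: ∞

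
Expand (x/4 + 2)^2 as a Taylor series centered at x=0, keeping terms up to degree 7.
x^2/16 + x + 4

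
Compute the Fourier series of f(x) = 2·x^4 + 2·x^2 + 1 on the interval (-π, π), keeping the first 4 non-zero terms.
(88 - 16·π^2)·cos(x) + (-4 + 4·π^2)·cos(2·x) + (8/27 - 16·π^2/9)·cos(3·x) + 1 + 2·π^2/3 + 2·π^4/5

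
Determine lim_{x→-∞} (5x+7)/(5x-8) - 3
Evaluate the dominant behaviour as x → -∞; each term tends to a finite value or vanishes.
Limit = -2.

Final answer: -2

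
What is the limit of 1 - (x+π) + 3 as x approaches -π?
Direct substitution at x = -π gives 4.

Final answer: 4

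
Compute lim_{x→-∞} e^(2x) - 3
Evaluate the dominant behaviour as x → -∞; each term tends to a finite value or vanishes.
Limit = -3.

Final answer: -3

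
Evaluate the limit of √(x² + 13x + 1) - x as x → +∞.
This is an ∞ − ∞ indeterminate form.
Multiply and divide by the conjugate √(x²+13x + 1) + x; the x² terms cancel, leaving (13x + 1)/(√(x²+13x + 1)+x) → 13/2.
Limit = 13/2.

Final answer: 13/2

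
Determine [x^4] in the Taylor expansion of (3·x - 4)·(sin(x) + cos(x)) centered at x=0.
Expand to order 4: (3·x - 4)·(sin(x) + cos(x)) = -2·x^4/3 - 5·x^3/6 + 5·x^2 - x - 4 + O(x^5).
The coefficient of x^4 is -2/3.

Final answer: -2/3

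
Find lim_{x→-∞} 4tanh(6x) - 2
Evaluate the dominant behaviour as x → -∞; each term tends to a finite value or vanishes.
Limit = -6.

Final answer: -6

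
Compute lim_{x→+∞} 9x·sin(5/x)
As x → +∞: let u = 5/x → 0⁺; then 9·x·sin(5/x) = 9·5·sin(u)/u → 9·5·1 = 45.
Limit = 45.

Final answer: 45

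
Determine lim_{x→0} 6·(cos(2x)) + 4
Direct substitution at x = 0 gives 10.

Final answer: 10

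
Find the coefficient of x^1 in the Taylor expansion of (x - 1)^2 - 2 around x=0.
Expand to order 1: (x - 1)^2 - 2 = -2·x - 1 + O(x^2).
The coefficient of x^1 is -2.

Final answer: -2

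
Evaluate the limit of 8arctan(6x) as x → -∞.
Evaluate the dominant behaviour as x → -∞; each term tends to a finite value or vanishes.
Limit = -4·π.

Final answer: -4·π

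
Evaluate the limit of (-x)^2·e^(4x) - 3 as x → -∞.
The product is a 0·∞ indeterminate form at x → -∞.
Rewrite the product as (-x)^2 / e^(-4x) (an ∞/∞ form) and apply L'Hôpital, or use the standard hierarchy e^(4|x|) ≫ |(-x)^2| as x → -∞.
The indeterminate product → 0, so the limit = -3.

Final answer: -3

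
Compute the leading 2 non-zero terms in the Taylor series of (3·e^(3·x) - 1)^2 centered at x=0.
36·x + 4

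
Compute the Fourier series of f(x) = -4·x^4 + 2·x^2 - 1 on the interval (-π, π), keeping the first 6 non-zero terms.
(-200 + 32·π^2)·cos(x) + (14 - 8·π^2)·cos(2·x) + (-88/27 + 32·π^2/9)·cos(3·x) + (5/4 - 2·π^2)·cos(4·x) + (-392/625 + 32·π^2/25)·cos(5·x) - 4·π^4/5 - 1 + 2·π^2/3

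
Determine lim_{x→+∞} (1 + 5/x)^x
As x → +∞: this is the defining limit (1 + 5/x)^x → e^5.
Limit = e^(5).

Final answer: e^(5)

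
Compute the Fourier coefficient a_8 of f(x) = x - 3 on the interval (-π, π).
a_8 = (1/π) ∫_{-π}^{π} f(x)·cos(8x) dx.
Evaluate the integral (use parity and integration by parts as needed): a_8 = 0.

Final answer: 0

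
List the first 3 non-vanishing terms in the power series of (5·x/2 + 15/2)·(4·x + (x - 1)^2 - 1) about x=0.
5·x^3/2 + 25·x^2/2 + 15·x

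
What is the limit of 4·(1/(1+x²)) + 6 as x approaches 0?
Direct substitution at x = 0 gives 10.

Final answer: 10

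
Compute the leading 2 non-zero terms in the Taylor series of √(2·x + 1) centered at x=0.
x + 1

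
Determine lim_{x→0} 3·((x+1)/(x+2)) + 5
Direct substitution at x = 0 gives 13/2.

Final answer: 13/2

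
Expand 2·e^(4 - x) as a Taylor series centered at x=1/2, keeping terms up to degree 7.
2·e^(7/2) - 2·e^(7/2)·(x - 1/2) + e^(7/2)·(x - 1/2)^2 - e^(7/2)·(x - 1/2)^3/3 + e^(7/2)·(x - 1/2)^4/12 - e^(7/2)·(x - 1/2)^5/60 + e^(7/2)·(x - 1/2)^6/360 - e^(7/2)·(x - 1/2)^7/2520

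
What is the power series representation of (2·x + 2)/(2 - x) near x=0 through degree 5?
3·x^5/32 + 3·x^4/16 + 3·x^3/8 + 3·x^2/4 + 3·x/2 + 1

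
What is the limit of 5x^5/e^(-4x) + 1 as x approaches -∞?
The quotient is an ∞/∞ indeterminate form as x → -∞.
Compare growth rates of the dominant terms (exponentials ≫ polynomials ≫ logarithms), or apply L'Hôpital's rule; the quotient → 0.
Adding the constant: 0 + 1 = 1. Limit = 1.

Final answer: 1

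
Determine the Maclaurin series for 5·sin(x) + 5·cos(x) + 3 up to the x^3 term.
-5·x^3/6 - 5·x^2/2 + 5·x + 8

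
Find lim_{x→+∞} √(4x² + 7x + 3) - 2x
As x → +∞: multiply by the conjugate to get (7x+3)/(√(4x²+7x+3)+2x); the denominator ~ 4x, so the limit is 7/4.
Limit = 7/4.

Final answer: 7/4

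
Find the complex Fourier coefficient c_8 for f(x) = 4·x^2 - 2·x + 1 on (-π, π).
Compute the real Fourier coefficients first: a_8 = 1/4, b_8 = 1/2.
Then c_8 = (a_8 − i·b_8)/2 = 1/8 - i/4.

Final answer: 1/8 - i/4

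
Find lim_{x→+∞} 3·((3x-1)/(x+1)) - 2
Evaluate the dominant behaviour as x → +∞; each term tends to a finite value or vanishes.
Limit = 7.

Final answer: 7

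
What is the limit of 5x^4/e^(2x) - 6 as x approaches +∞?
The quotient is an ∞/∞ indeterminate form as x → +∞.
The exponential denominator e^(2x) dominates the polynomial numerator (e^x ≫ x^4 as x → ∞), so the quotient → 0.
Adding the constant: 0 - 6 = -6. Limit = -6.

Final answer: -6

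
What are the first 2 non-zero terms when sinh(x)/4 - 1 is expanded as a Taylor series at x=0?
x/4 - 1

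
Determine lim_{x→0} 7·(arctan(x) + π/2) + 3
Direct substitution at x = 0 gives 3 + 7·π/2.

Final answer: 3 + 7·π/2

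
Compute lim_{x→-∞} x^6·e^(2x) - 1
The product is a 0·∞ indeterminate form at x → -∞.
Rewrite the product as x^6 / e^(-2x) (an ∞/∞ form) and apply L'Hôpital, or use the standard hierarchy e^(2|x|) ≫ |x^6| as x → -∞.
The indeterminate product → 0, so the limit = -1.

Final answer: -1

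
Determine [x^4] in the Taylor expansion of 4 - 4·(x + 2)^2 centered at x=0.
Expand to order 4: 4 - 4·(x + 2)^2 = -4·x^2 - 16·x - 12 + O(x^5).
The coefficient of x^4 is 0.

Final answer: 0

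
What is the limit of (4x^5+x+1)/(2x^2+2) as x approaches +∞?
This is an ∞/∞ indeterminate form as x → +∞.
Divide numerator and denominator by x^5 and let the lower-order terms vanish; the numerator's degree 5 exceeds the denominator's degree 2, so the quotient diverges.
Limit = ∞.

Final answer: ∞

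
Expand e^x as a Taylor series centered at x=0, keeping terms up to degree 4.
x^4/24 + x^3/6 + x^2/2 + x + 1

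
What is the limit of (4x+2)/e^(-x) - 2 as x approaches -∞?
The quotient is an ∞/∞ indeterminate form as x → -∞.
Compare growth rates of the dominant terms (exponentials ≫ polynomials ≫ logarithms), or apply L'Hôpital's rule; the quotient → 0.
Adding the constant: 0 - 2 = -2. Limit = -2.

Final answer: -2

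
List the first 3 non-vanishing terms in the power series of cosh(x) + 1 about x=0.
x^4/24 + x^2/2 + 2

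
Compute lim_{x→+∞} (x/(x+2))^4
As x → +∞: x/(x+2) = 1/(1 + 2/x) → 1, and the 4th power of a limit-1 base also → 1.
Limit = 1.

Final answer: 1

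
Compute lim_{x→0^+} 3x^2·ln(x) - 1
The product is a 0·∞ indeterminate form at x → 0⁺.
Rewrite the product as 3·ln(x) / x^(-2) and apply L'Hôpital, or use the standard hierarchy x^(-2) ≫ |ln x| as x → 0⁺.
The indeterminate product → 0, so the limit = -1.

Final answer: -1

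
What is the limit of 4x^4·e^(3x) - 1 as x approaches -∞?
The product is a 0·∞ indeterminate form at x → -∞.
Rewrite the product as 4x^4 / e^(-3x) (an ∞/∞ form) and apply L'Hôpital, or use the standard hierarchy e^(3|x|) ≫ |x^4| as x → -∞.
The indeterminate product → 0, so the limit = -1.

Final answer: -1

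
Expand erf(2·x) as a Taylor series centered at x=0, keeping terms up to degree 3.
-16·x^3/(3·√(π)) + 4·x/√(π)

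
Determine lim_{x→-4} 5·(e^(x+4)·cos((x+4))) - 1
Direct substitution at x = -4 gives 4.

Final answer: 4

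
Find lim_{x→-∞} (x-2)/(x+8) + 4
Evaluate the dominant behaviour as x → -∞; each term tends to a finite value or vanishes.
Limit = 5.

Final answer: 5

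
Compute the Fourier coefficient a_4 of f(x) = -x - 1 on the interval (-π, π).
a_4 = (1/π) ∫_{-π}^{π} f(x)·cos(4x) dx.
Evaluate the integral (use parity and integration by parts as needed): a_4 = 0.

Final answer: 0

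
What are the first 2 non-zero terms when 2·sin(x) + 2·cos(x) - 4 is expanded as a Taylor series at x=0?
2·x - 2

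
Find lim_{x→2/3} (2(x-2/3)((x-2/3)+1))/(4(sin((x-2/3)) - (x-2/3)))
Both numerator and denominator → 0 as x → 2/3; this is a 0/0 indeterminate form.
Expand each to leading order near x = 2/3: numerator ~ 2·(x - 2/3), denominator ~ -2·(x - 2/3)^3/3.
The limit of the ratio is -∞.

Final answer: -∞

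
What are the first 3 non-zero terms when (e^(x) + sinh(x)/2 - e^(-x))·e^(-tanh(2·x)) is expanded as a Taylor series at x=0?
65·x^3/12 - 5·x^2 + 5·x/2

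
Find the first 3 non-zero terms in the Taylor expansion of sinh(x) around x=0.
x^5/120 + x^3/6 + x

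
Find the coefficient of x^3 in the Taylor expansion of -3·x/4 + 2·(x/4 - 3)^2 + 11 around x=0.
Expand to order 3: -3·x/4 + 2·(x/4 - 3)^2 + 11 = x^2/8 - 15·x/4 + 29 + O(x^4).
The coefficient of x^3 is 0.

Final answer: 0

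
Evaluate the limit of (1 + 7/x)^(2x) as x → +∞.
As x → +∞: write (1 + 7/x)^(2x) = ((1 + 7/x)^x)^2 → (e^7)^2 = e^14.
Limit = e^(14).

Final answer: e^(14)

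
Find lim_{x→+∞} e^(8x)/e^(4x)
This is an ∞/∞ indeterminate form as x → +∞.
Rewrite e^(8x)/e^(4x) = e^((8−4)x) = e^(4x); the exponent coefficient is 4 > 0 so e^(4x) → ∞.
Limit = ∞.

Final answer: ∞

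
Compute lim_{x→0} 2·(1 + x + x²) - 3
Direct substitution at x = 0 gives -1.

Final answer: -1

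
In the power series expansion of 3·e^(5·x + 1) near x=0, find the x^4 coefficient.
Expand to order 4: 3·e^(5·x + 1) = 625·e·x^4/8 + 125·e·x^3/2 + 75·e·x^2/2 + 15·e·x + 3·e + O(x^5).
The coefficient of x^4 is 625·e/8.

Final answer: 625·e/8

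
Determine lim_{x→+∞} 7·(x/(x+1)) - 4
Evaluate the dominant behaviour as x → +∞; each term tends to a finite value or vanishes.
Limit = 3.

Final answer: 3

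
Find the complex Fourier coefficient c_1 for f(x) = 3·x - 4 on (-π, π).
Compute the real Fourier coefficients first: a_1 = 0, b_1 = 6.
Then c_1 = (a_1 − i·b_1)/2 = -3·i.

Final answer: -3·i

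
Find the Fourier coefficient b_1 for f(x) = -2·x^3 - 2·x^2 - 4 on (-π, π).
b_1 = (1/π) ∫_{-π}^{π} f(x)·sin(1x) dx.
Evaluate the integral (use parity and integration by parts as needed): b_1 = 24 - 4·π^2.

Final answer: 24 - 4·π^2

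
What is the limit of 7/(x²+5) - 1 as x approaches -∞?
Evaluate the dominant behaviour as x → -∞; each term tends to a finite value or vanishes.
Limit = -1.

Final answer: -1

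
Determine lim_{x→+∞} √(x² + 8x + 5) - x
As x → +∞: multiply by the conjugate to get (8x+5)/(√(x²+8x+5)+x); the denominator ~ 2x, so the limit is 8/2 = 4.
Limit = 4.

Final answer: 4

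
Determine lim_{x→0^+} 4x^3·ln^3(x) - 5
The product is a 0·∞ indeterminate form at x → 0⁺.
Rewrite the product as 4·ln^3(x) / x^(-3) and apply L'Hôpital, or use the standard hierarchy x^(-3) ≫ |ln x|^3 as x → 0⁺.
The indeterminate product → 0, so the limit = -5.

Final answer: -5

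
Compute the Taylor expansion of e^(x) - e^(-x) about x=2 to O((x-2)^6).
(-1 + e^(4))·e^(-2) + (1 + e^(4))·e^(-2)·(x - 2) + (-1 + e^(4))·e^(-2)·(x - 2)^2/2 + (1 + e^(4))·e^(-2)·(x - 2)^3/6 + (-1 + e^(4))·e^(-2)·(x - 2)^4/24 + (1 + e^(4))·e^(-2)·(x - 2)^5/120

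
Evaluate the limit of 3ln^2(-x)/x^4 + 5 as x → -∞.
The quotient is an ∞/∞ indeterminate form as x → -∞.
Compare growth rates of the dominant terms (exponentials ≫ polynomials ≫ logarithms), or apply L'Hôpital's rule; the quotient → 0.
Adding the constant: 0 + 5 = 5. Limit = 5.

Final answer: 5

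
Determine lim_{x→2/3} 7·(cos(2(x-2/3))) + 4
Direct substitution at x = 2/3 gives 11.

Final answer: 11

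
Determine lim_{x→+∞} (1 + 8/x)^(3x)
As x → +∞: write (1 + 8/x)^(3x) = ((1 + 8/x)^x)^3 → (e^8)^3 = e^24.
Limit = e^(24).

Final answer: e^(24)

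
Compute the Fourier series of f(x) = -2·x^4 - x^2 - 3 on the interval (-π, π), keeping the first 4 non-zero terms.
(-92 + 16·π^2)·cos(x) + (5 - 4·π^2)·cos(2·x) + (-20/27 + 16·π^2/9)·cos(3·x) - 2·π^4/5 - π^2/3 - 3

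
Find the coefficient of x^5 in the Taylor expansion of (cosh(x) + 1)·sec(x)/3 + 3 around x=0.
Expand to order 5: (cosh(x) + 1)·sec(x)/3 + 3 = 17·x^4/72 + x^2/2 + 11/3 + O(x^6).
The coefficient of x^5 is 0.

Final answer: 0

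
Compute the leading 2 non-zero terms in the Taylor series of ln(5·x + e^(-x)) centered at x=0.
-15·x^2/2 + 4·x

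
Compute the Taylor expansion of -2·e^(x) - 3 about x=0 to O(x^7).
-x^6/360 - x^5/60 - x^4/12 - x^3/3 - x^2 - 2·x - 5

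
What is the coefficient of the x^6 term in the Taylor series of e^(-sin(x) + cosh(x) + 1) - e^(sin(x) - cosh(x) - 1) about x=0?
-71·e^(-2)/720 + 43·e^(2)/720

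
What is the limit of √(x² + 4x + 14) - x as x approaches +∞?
This is an ∞ − ∞ indeterminate form.
Multiply and divide by the conjugate √(x²+4x + 14) + x; the x² terms cancel, leaving (4x + 14)/(√(x²+4x + 14)+x) → 4/2 = 2.
Limit = 2.

Final answer: 2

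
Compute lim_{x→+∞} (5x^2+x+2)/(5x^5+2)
This is an ∞/∞ indeterminate form as x → +∞.
Divide numerator and denominator by x^5 and let the lower-order terms vanish; the numerator's degree 2 is below the denominator's degree 5, so the quotient → 0.
Limit = 0.

Final answer: 0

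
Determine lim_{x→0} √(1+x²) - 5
Direct substitution at x = 0 gives -4.

Final answer: -4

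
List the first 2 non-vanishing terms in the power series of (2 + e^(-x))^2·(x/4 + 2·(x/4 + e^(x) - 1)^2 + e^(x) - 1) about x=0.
201·x^2/8 + 45·x/4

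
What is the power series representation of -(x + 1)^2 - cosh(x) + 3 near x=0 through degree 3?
-3·x^2/2 - 2·x + 1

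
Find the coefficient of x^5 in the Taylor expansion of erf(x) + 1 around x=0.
Expand to order 5: erf(x) + 1 = x^5/(5·√(π)) - 2·x^3/(3·√(π)) + 2·x/√(π) + 1 + O(x^6).
The coefficient of x^5 is 1/(5·√(π)).

Final answer: 1/(5·√(π))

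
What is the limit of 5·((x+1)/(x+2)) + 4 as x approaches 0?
Direct substitution at x = 0 gives 13/2.

Final answer: 13/2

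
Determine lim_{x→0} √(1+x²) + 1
Direct substitution at x = 0 gives 2.

Final answer: 2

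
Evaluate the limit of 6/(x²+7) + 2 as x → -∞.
Evaluate the dominant behaviour as x → -∞; each term tends to a finite value or vanishes.
Limit = 2.

Final answer: 2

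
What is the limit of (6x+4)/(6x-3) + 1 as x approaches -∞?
Evaluate the dominant behaviour as x → -∞; each term tends to a finite value or vanishes.
Limit = 2.

Final answer: 2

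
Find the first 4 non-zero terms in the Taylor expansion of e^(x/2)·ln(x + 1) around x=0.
209·x^5/1920 - x^4/8 + 5·x^3/24 + x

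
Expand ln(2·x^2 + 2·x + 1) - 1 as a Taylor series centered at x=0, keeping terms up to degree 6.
-8·x^5/5 + 2·x^4 - 4·x^3/3 + 2·x - 1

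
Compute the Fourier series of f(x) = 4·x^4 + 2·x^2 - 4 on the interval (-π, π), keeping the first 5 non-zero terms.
(184 - 32·π^2)·cos(x) + (-10 + 8·π^2)·cos(2·x) + (40/27 - 32·π^2/9)·cos(3·x) + (-1/4 + 2·π^2)·cos(4·x) - 4 + 2·π^2/3 + 4·π^4/5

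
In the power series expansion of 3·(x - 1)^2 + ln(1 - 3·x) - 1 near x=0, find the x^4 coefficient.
Expand to order 4: 3·(x - 1)^2 + ln(1 - 3·x) - 1 = -81·x^4/4 - 9·x^3 - 3·x^2/2 - 9·x + 2 + O(x^5).
The coefficient of x^4 is -81/4.

Final answer: -81/4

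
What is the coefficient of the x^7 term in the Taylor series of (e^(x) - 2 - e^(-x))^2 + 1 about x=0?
Expand to order 7: (e^(x) - 2 - e^(-x))^2 + 1 = -x^7/630 + 8·x^6/45 - x^5/15 + 4·x^4/3 - 4·x^3/3 + 4·x^2 - 8·x + 5 + O(x^8).
The coefficient of x^7 is -1/630.

Final answer: -1/630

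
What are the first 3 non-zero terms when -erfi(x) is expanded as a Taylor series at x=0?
-x^5/(5·√(π)) - 2·x^3/(3·√(π)) - 2·x/√(π)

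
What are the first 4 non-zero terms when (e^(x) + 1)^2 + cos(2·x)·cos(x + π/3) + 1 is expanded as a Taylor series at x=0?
x^3·(5/3 + 13·√(3)/12) + 7·x^2/4 + x·(4 - √(3)/2) + 11/2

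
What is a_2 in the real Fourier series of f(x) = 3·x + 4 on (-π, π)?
a_2 = (1/π) ∫_{-π}^{π} f(x)·cos(2x) dx.
Evaluate the integral (use parity and integration by parts as needed): a_2 = 0.

Final answer: 0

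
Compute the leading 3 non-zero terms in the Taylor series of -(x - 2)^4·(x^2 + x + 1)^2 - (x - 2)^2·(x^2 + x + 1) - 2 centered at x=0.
27·x^3 - 9·x^2 - 22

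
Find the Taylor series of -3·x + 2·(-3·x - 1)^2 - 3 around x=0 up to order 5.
18·x^2 + 9·x - 1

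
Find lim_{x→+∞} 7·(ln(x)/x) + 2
Evaluate the dominant behaviour as x → +∞; each term tends to a finite value or vanishes.
Limit = 2.

Final answer: 2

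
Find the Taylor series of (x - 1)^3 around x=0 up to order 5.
x^3 - 3·x^2 + 3·x - 1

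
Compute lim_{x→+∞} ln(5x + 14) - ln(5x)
This is an ∞ − ∞ indeterminate form.
Combine the logarithms: ln(5x+14) − ln(5x) = ln((5x+14)/(5x)) = ln(1 + 14/(5x)) → ln(1) = 0.
Limit = 0.

Final answer: 0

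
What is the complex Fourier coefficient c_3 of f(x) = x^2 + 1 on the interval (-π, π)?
Compute the real Fourier coefficients first: a_3 = -4/9, b_3 = 0.
Then c_3 = (a_3 − i·b_3)/2 = -2/9.

Final answer: -2/9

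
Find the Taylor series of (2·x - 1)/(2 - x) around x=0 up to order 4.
3·x^4/32 + 3·x^3/16 + 3·x^2/8 + 3·x/4 - 1/2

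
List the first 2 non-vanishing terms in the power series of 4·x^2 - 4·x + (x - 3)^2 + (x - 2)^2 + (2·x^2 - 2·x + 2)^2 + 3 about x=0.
20 - 22·x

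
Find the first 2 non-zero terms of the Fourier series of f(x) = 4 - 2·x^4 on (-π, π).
(-96 + 16·π^2)·cos(x) - 2·π^4/5 + 4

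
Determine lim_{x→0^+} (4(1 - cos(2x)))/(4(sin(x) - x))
Both numerator and denominator → 0 as x → 0^+; this is a 0/0 indeterminate form.
Expand each to leading order near x = 0: numerator ~ 8·x^2, denominator ~ -2·x^3/3.
The limit of the ratio is -∞.

Final answer: -∞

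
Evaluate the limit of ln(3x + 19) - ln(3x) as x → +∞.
This is an ∞ − ∞ indeterminate form.
Combine the logarithms: ln(3x+19) − ln(3x) = ln((3x+19)/(3x)) = ln(1 + 19/(3x)) → ln(1) = 0.
Limit = 0.

Final answer: 0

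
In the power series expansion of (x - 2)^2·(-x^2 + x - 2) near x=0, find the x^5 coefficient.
Expand to order 5: (x - 2)^2·(-x^2 + x - 2) = -x^4 + 5·x^3 - 10·x^2 + 12·x - 8 + O(x^6).
The coefficient of x^5 is 0.

Final answer: 0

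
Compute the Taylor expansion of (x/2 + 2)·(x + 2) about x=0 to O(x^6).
x^2/2 + 3·x + 4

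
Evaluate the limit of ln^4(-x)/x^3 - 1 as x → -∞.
The quotient is an ∞/∞ indeterminate form as x → -∞.
Compare growth rates of the dominant terms (exponentials ≫ polynomials ≫ logarithms), or apply L'Hôpital's rule; the quotient → 0.
Adding the constant: 0 - 1 = -1. Limit = -1.

Final answer: -1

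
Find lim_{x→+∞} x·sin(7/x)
As x → +∞: let u = 7/x → 0⁺; then x·sin(7/x) = 7·sin(u)/u → 7·1 = 7.
Limit = 7.

Final answer: 7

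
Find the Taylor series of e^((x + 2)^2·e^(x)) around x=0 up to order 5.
36613·x^5·e^(4)/30 + 2699·x^4·e^(4)/6 + 145·x^3·e^(4) + 39·x^2·e^(4) + 8·x·e^(4) + e^(4)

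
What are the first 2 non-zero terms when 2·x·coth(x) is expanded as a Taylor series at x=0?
2·x^2/3 + 2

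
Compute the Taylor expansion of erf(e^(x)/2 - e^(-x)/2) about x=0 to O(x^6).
-7·x^5/(60·√(π)) - x^3/(3·√(π)) + 2·x/√(π)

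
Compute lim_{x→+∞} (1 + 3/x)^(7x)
As x → +∞: write (1 + 3/x)^(7x) = ((1 + 3/x)^x)^7 → (e^3)^7 = e^21.
Limit = e^(21).

Final answer: e^(21)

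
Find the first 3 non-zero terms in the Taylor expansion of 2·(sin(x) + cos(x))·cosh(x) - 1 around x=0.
2·x^3/3 + 2·x + 1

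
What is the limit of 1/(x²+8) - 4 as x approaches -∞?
Evaluate the dominant behaviour as x → -∞; each term tends to a finite value or vanishes.
Limit = -4.

Final answer: -4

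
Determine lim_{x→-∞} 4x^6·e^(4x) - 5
The product is a 0·∞ indeterminate form at x → -∞.
Rewrite the product as 4x^6 / e^(-4x) (an ∞/∞ form) and apply L'Hôpital, or use the standard hierarchy e^(4|x|) ≫ |x^6| as x → -∞.
The indeterminate product → 0, so the limit = -5.

Final answer: -5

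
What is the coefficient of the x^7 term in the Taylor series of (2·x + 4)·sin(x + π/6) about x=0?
Expand to order 7: (2·x + 4)·sin(x + π/6) = x^7·(-1/720 - √(3)/2520) + x^6·(-1/360 + √(3)/120) + x^5·(√(3)/60 + 1/24) + x^4·(1/12 - √(3)/6) + x^3·(-√(3)/3 - 1/2) + x^2·(-1 + √(3)) + x·(1 + 2·√(3)) + 2 + O(x^8).
The coefficient of x^7 is -1/720 - √(3)/2520.

Final answer: -1/720 - √(3)/2520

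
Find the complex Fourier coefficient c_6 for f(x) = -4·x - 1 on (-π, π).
Compute the real Fourier coefficients first: a_6 = 0, b_6 = 4/3.
Then c_6 = (a_6 − i·b_6)/2 = -2·i/3.

Final answer: -2·i/3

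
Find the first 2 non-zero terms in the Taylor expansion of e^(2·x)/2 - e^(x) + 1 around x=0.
x^2/2 + 1/2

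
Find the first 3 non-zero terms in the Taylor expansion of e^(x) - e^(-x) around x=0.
x^5/60 + x^3/3 + 2·x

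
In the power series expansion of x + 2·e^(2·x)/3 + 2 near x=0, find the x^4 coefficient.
Expand to order 4: x + 2·e^(2·x)/3 + 2 = 4·x^4/9 + 8·x^3/9 + 4·x^2/3 + 7·x/3 + 8/3 + O(x^5).
The coefficient of x^4 is 4/9.

Final answer: 4/9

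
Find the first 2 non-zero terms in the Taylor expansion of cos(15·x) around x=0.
1 - 225·x^2/2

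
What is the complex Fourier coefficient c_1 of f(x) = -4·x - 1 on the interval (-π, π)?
Compute the real Fourier coefficients first: a_1 = 0, b_1 = -8.
Then c_1 = (a_1 − i·b_1)/2 = 4·i.

Final answer: 4·i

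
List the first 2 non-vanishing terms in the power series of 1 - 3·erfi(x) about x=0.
-6·x/√(π) + 1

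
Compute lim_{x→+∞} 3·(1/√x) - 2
Evaluate the dominant behaviour as x → +∞; each term tends to a finite value or vanishes.
Limit = -2.

Final answer: -2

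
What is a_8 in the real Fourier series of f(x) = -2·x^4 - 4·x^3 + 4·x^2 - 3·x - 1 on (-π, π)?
a_8 = (1/π) ∫_{-π}^{π} f(x)·cos(8x) dx.
Evaluate the integral (use parity and integration by parts as needed): a_8 = 35/128 - π^2/4.

Final answer: 35/128 - π^2/4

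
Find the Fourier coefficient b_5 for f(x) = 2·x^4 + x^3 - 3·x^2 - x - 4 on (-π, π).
b_5 = (1/π) ∫_{-π}^{π} f(x)·sin(5x) dx.
Evaluate the integral (use parity and integration by parts as needed): b_5 = -62/125 + 2·π^2/5.

Final answer: -62/125 + 2·π^2/5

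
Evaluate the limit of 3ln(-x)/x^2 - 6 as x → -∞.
The quotient is an ∞/∞ indeterminate form as x → -∞.
Compare growth rates of the dominant terms (exponentials ≫ polynomials ≫ logarithms), or apply L'Hôpital's rule; the quotient → 0.
Adding the constant: 0 - 6 = -6. Limit = -6.

Final answer: -6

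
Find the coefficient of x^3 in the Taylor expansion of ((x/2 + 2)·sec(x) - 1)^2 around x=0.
Expand to order 3: ((x/2 + 2)·sec(x) - 1)^2 = 3·x^3/2 + 9·x^2/4 + x + 1 + O(x^4).
The coefficient of x^3 is 3/2.

Final answer: 3/2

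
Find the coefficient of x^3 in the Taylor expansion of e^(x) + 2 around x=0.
Expand to order 3: e^(x) + 2 = x^3/6 + x^2/2 + x + 3 + O(x^4).
The coefficient of x^3 is 1/6.

Final answer: 1/6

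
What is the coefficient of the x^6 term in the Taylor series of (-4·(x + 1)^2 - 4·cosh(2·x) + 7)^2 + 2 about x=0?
Expand to order 6: (-4·(x + 1)^2 - 4·cosh(2·x) + 7)^2 + 2 = 2912·x^6/45 + 128·x^5/3 + 448·x^4/3 + 192·x^3 + 88·x^2 + 16·x + 3 + O(x^7).
The coefficient of x^6 is 2912/45.

Final answer: 2912/45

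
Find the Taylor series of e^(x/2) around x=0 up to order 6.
x^6/46080 + x^5/3840 + x^4/384 + x^3/48 + x^2/8 + x/2 + 1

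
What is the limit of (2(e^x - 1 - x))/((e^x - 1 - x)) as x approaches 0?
Both numerator and denominator → 0 as x → 0; this is a 0/0 indeterminate form.
Expand each to leading order near x = 0: numerator ~ x^2, denominator ~ x^2/2.
The limit of the ratio is 2.

Final answer: 2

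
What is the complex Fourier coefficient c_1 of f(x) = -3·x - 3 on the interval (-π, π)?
Compute the real Fourier coefficients first: a_1 = 0, b_1 = -6.
Then c_1 = (a_1 − i·b_1)/2 = 3·i.

Final answer: 3·i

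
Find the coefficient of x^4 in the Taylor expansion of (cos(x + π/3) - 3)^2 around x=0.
Expand to order 4: (cos(x + π/3) - 3)^2 = -7·x^4/24 - √(3)·x^3/6 + 2·x^2 + 5·√(3)·x/2 + 25/4 + O(x^5).
The coefficient of x^4 is -7/24.

Final answer: -7/24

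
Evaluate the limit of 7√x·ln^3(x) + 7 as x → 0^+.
The product is a 0·∞ indeterminate form at x → 0⁺.
Rewrite the product as 7·ln^3(x) / x^(-1/2) and apply L'Hôpital, or use the standard hierarchy x^(-1/2) ≫ |ln x|^3 as x → 0⁺.
The indeterminate product → 0, so the limit = 7.

Final answer: 7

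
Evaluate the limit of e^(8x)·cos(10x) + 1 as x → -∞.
Evaluate the dominant behaviour as x → -∞; each term tends to a finite value or vanishes.
Limit = 1.

Final answer: 1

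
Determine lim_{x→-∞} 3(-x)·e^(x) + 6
The product is a 0·∞ indeterminate form at x → -∞.
Rewrite the product as 3(-x) / e^(-x) (an ∞/∞ form) and apply L'Hôpital, or use the standard hierarchy e^(|x|) ≫ |(-x)| as x → -∞.
The indeterminate product → 0, so the limit = 6.

Final answer: 6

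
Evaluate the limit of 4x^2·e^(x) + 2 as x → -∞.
The product is a 0·∞ indeterminate form at x → -∞.
Rewrite the product as 4x^2 / e^(-x) (an ∞/∞ form) and apply L'Hôpital, or use the standard hierarchy e^(|x|) ≫ |x^2| as x → -∞.
The indeterminate product → 0, so the limit = 2.

Final answer: 2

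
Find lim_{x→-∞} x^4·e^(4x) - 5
The product is a 0·∞ indeterminate form at x → -∞.
Rewrite the product as x^4 / e^(-4x) (an ∞/∞ form) and apply L'Hôpital, or use the standard hierarchy e^(4|x|) ≫ |x^4| as x → -∞.
The indeterminate product → 0, so the limit = -5.

Final answer: -5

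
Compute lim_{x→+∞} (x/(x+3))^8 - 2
As x → +∞: x/(x+3) = 1/(1 + 3/x) → 1, and the 8th power of a limit-1 base also → 1; with the additive constant, 1 - 2 = -1.
Limit = -1.

Final answer: -1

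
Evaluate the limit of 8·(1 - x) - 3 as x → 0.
Direct substitution at x = 0 gives 5.

Final answer: 5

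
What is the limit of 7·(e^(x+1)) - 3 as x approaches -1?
Direct substitution at x = -1 gives 4.

Final answer: 4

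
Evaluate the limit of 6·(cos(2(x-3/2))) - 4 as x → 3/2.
Direct substitution at x = 3/2 gives 2.

Final answer: 2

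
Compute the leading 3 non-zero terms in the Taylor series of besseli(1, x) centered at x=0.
x^5/384 + x^3/16 + x/2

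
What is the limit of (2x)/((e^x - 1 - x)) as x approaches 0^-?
Both numerator and denominator → 0 as x → 0^-; this is a 0/0 indeterminate form.
Expand each to leading order near x = 0: numerator ~ 2·x, denominator ~ x^2/2.
The limit of the ratio is -∞.

Final answer: -∞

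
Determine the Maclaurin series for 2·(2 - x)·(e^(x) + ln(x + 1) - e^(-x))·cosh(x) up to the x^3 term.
29·x^3/3 - 8·x^2 + 12·x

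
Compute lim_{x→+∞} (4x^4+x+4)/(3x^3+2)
This is an ∞/∞ indeterminate form as x → +∞.
Divide numerator and denominator by x^4 and let the lower-order terms vanish; the numerator's degree 4 exceeds the denominator's degree 3, so the quotient diverges.
Limit = ∞.

Final answer: ∞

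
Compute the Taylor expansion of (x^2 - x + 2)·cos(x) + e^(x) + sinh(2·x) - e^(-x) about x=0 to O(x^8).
137·x^7/5040 + 7·x^6/180 + 29·x^5/120 - 5·x^4/12 + 13·x^3/6 + 3·x + 2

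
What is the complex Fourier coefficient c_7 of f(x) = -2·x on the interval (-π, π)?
Compute the real Fourier coefficients first: a_7 = 0, b_7 = -4/7.
Then c_7 = (a_7 − i·b_7)/2 = 2·i/7.

Final answer: 2·i/7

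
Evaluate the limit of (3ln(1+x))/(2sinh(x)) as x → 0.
Both numerator and denominator → 0 as x → 0; this is a 0/0 indeterminate form.
Expand each to leading order near x = 0: numerator ~ 3·x, denominator ~ 2·x.
The limit of the ratio is 3/2.

Final answer: 3/2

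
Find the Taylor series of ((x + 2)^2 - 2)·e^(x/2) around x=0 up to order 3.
25·x^3/24 + 13·x^2/4 + 5·x + 2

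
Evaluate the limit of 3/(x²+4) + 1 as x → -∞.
Evaluate the dominant behaviour as x → -∞; each term tends to a finite value or vanishes.
Limit = 1.

Final answer: 1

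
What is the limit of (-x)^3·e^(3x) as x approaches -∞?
This is a 0·∞ indeterminate form at x → -∞.
Rewrite the product as (-x)^3 / e^(-3x) (an ∞/∞ form) and apply L'Hôpital, or use the standard hierarchy e^(3|x|) ≫ |(-x)^3| as x → -∞.
The indeterminate product → 0, so the limit = 0.

Final answer: 0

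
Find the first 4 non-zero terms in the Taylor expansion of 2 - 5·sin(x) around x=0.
-x^5/24 + 5·x^3/6 - 5·x + 2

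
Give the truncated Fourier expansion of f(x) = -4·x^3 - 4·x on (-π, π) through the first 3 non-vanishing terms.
(40 - 8·π^2)·sin(x) + (-2 + 4·π^2)·sin(2·x) + (-8·π^2/3 - 8/9)·sin(3·x)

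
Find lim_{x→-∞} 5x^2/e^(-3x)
This is an ∞/∞ indeterminate form as x → -∞.
Compare growth rates of the dominant terms (exponentials ≫ polynomials ≫ logarithms), or apply L'Hôpital's rule; the quotient → 0.
Limit = 0.

Final answer: 0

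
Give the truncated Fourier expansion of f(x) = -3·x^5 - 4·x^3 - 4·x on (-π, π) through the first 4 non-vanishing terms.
(-680 - 6·π^4 + 112·π^2)·sin(x) + (-11·π^2 + 41/2 + 3·π^4)·sin(2·x) + (-2·π^4 - 104/27 + 16·π^2/9)·sin(3·x) + (π^2/8 + 125/64 + 3·π^4/2)·sin(4·x)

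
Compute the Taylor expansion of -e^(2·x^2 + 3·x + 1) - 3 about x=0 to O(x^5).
-115·e·x^4/8 - 21·e·x^3/2 - 13·e·x^2/2 - 3·e·x - 3 - e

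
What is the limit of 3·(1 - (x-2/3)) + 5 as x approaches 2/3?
Direct substitution at x = 2/3 gives 8.

Final answer: 8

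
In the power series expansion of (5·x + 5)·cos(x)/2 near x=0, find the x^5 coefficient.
Expand to order 5: (5·x + 5)·cos(x)/2 = 5·x^5/48 + 5·x^4/48 - 5·x^3/4 - 5·x^2/4 + 5·x/2 + 5/2 + O(x^6).
The coefficient of x^5 is 5/48.

Final answer: 5/48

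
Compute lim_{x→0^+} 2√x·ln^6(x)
This is a 0·∞ indeterminate form at x → 0⁺.
Rewrite the product as 2·ln^6(x) / x^(-1/2) and apply L'Hôpital, or use the standard hierarchy x^(-1/2) ≫ |ln x|^6 as x → 0⁺.
The indeterminate product → 0, so the limit = 0.

Final answer: 0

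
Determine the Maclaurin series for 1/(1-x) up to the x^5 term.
x^5 + x^4 + x^3 + x^2 + x + 1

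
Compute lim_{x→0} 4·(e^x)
Direct substitution at x = 0 gives 4.

Final answer: 4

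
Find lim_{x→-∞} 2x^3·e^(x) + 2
The product is a 0·∞ indeterminate form at x → -∞.
Rewrite the product as 2x^3 / e^(-x) (an ∞/∞ form) and apply L'Hôpital, or use the standard hierarchy e^(|x|) ≫ |x^3| as x → -∞.
The indeterminate product → 0, so the limit = 2.

Final answer: 2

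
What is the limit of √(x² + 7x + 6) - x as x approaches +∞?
This is an ∞ − ∞ indeterminate form.
Multiply and divide by the conjugate √(x²+7x + 6) + x; the x² terms cancel, leaving (7x + 6)/(√(x²+7x + 6)+x) → 7/2.
Limit = 7/2.

Final answer: 7/2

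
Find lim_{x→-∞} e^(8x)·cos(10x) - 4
Evaluate the dominant behaviour as x → -∞; each term tends to a finite value or vanishes.
Limit = -4.

Final answer: -4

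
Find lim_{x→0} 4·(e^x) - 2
Direct substitution at x = 0 gives 2.

Final answer: 2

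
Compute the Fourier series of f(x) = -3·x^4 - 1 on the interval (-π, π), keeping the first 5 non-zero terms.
(-144 + 24·π^2)·cos(x) + (9 - 6·π^2)·cos(2·x) + (-16/9 + 8·π^2/3)·cos(3·x) + (9/16 - 3·π^2/2)·cos(4·x) - 3·π^4/5 - 1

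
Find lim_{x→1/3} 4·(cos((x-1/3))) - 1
Direct substitution at x = 1/3 gives 3.

Final answer: 3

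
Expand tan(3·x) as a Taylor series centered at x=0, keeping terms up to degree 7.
4131·x^7/35 + 162·x^5/5 + 9·x^3 + 3·x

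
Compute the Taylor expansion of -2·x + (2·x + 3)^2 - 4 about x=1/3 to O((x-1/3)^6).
79/9 + 38·(x - 1/3)/3 + 4·(x - 1/3)^2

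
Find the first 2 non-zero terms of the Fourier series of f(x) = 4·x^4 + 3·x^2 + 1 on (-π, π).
(180 - 32·π^2)·cos(x) + 1 + π^2 + 4·π^4/5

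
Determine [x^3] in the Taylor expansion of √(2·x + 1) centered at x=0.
Expand to order 3: √(2·x + 1) = x^3/2 - x^2/2 + x + 1 + O(x^4).
The coefficient of x^3 is 1/2.

Final answer: 1/2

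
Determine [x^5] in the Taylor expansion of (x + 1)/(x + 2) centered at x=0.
Expand to order 5: (x + 1)/(x + 2) = x^5/64 - x^4/32 + x^3/16 - x^2/8 + x/4 + 1/2 + O(x^6).
The coefficient of x^5 is 1/64.

Final answer: 1/64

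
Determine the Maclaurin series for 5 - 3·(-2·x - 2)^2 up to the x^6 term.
-12·x^2 - 24·x - 7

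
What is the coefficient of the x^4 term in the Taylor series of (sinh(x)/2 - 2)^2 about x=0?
Expand to order 4: (sinh(x)/2 - 2)^2 = x^4/12 - x^3/3 + x^2/4 - 2·x + 4 + O(x^5).
The coefficient of x^4 is 1/12.

Final answer: 1/12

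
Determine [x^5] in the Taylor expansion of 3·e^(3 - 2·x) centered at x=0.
Expand to order 5: 3·e^(3 - 2·x) = -4·x^5·e^(3)/5 + 2·x^4·e^(3) - 4·x^3·e^(3) + 6·x^2·e^(3) - 6·x·e^(3) + 3·e^(3) + O(x^6).
The coefficient of x^5 is -4·e^(3)/5.

Final answer: -4·e^(3)/5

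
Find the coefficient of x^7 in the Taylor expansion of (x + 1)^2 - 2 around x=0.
Expand to order 7: (x + 1)^2 - 2 = x^2 + 2·x - 1 + O(x^8).
The coefficient of x^7 is 0.

Final answer: 0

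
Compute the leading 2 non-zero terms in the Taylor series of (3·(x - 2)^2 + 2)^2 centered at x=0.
196 - 336·x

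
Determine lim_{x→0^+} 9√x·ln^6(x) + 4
The product is a 0·∞ indeterminate form at x → 0⁺.
Rewrite the product as 9·ln^6(x) / x^(-1/2) and apply L'Hôpital, or use the standard hierarchy x^(-1/2) ≫ |ln x|^6 as x → 0⁺.
The indeterminate product → 0, so the limit = 4.

Final answer: 4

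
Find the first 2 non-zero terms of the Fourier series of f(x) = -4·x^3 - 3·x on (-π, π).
(42 - 8·π^2)·sin(x) + (-3 + 4·π^2)·sin(2·x)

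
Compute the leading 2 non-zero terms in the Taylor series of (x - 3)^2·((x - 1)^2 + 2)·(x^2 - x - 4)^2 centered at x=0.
432 - 360·x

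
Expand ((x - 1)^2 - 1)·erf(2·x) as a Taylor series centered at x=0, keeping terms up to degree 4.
32·x^4/(3·√(π)) + 4·x^3/√(π) - 8·x^2/√(π)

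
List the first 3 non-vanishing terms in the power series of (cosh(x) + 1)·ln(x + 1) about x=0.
7·x^3/6 - x^2 + 2·x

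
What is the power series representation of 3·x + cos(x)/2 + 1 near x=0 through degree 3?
-x^2/4 + 3·x + 3/2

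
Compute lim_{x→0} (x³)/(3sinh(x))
Both numerator and denominator → 0 as x → 0; this is a 0/0 indeterminate form.
Expand each to leading order near x = 0: numerator ~ x^3, denominator ~ 3·x.
The limit of the ratio is 0.

Final answer: 0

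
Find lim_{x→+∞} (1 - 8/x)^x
As x → +∞: this is the defining limit (1 - 8/x)^x → e^(-8).
Limit = e^(-8).

Final answer: e^(-8)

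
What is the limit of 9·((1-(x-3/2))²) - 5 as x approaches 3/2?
Direct substitution at x = 3/2 gives 4.

Final answer: 4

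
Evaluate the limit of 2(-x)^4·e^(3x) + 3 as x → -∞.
The product is a 0·∞ indeterminate form at x → -∞.
Rewrite the product as 2(-x)^4 / e^(-3x) (an ∞/∞ form) and apply L'Hôpital, or use the standard hierarchy e^(3|x|) ≫ |(-x)^4| as x → -∞.
The indeterminate product → 0, so the limit = 3.

Final answer: 3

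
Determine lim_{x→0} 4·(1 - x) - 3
Direct substitution at x = 0 gives 1.

Final answer: 1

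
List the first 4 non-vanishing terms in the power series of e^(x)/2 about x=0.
x^3/12 + x^2/4 + x/2 + 1/2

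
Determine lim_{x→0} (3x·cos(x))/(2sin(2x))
Both numerator and denominator → 0 as x → 0; this is a 0/0 indeterminate form.
Expand each to leading order near x = 0: numerator ~ 3·x, denominator ~ 4·x.
The limit of the ratio is 3/4.

Final answer: 3/4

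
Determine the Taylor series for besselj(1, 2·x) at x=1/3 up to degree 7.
besselj(1, 2/3) + (-besselj(2, 2/3) + besselj(0, 2/3))·(x - 1/3) + (-3·besselj(1, 2/3)/2 + besselj(3, 2/3)/2)·(x - 1/3)^2 + (-besselj(0, 2/3)/2 - besselj(4, 2/3)/6 + 2·besselj(2, 2/3)/3)·(x - 1/3)^3 + (-5·besselj(3, 2/3)/24 + besselj(5, 2/3)/24 + 5·besselj(1, 2/3)/12)·(x - 1/3)^4 + (-besselj(2, 2/3)/8 - besselj(6, 2/3)/120 + besselj(4, 2/3)/20 + besselj(0, 2/3)/12)·(x - 1/3)^5 + (-7·besselj(1, 2/3)/144 - 7·besselj(5, 2/3)/720 + besselj(7, 2/3)/720 + 7·besselj(3, 2/3)/240)·(x - 1/3)^6 + (-besselj(0, 2/3)/144 - besselj(4, 2/3)/180 - besselj(8, 2/3)/5040 + besselj(6, 2/3)/630 + besselj(2, 2/3)/90)·(x - 1/3)^7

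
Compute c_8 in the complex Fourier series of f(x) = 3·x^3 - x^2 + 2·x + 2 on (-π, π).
Compute the real Fourier coefficients first: a_8 = -1/16, b_8 = -3·π^2/4 - 55/128.
Then c_8 = (a_8 − i·b_8)/2 = -1/32 + 55·i/256 + 3·i·π^2/8.

Final answer: -1/32 + 55·i/256 + 3·i·π^2/8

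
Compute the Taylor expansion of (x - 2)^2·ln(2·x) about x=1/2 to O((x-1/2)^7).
9·(x - 1/2)/2 - 21·(x - 1/2)^2/2 + 14·(x - 1/2)^3 - 19·(x - 1/2)^4 + 436·(x - 1/2)^5/15 - 236·(x - 1/2)^6/5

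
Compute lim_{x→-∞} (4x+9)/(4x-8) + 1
Evaluate the dominant behaviour as x → -∞; each term tends to a finite value or vanishes.
Limit = 2.

Final answer: 2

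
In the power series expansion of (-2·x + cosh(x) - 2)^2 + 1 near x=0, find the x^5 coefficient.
Expand to order 5: (-2·x + cosh(x) - 2)^2 + 1 = -x^5/6 + x^4/6 - 2·x^3 + 3·x^2 + 4·x + 2 + O(x^6).
The coefficient of x^5 is -1/6.

Final answer: -1/6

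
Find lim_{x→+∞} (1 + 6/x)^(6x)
As x → +∞: write (1 + 6/x)^(6x) = ((1 + 6/x)^x)^6 → (e^6)^6 = e^36.
Limit = e^(36).

Final answer: e^(36)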